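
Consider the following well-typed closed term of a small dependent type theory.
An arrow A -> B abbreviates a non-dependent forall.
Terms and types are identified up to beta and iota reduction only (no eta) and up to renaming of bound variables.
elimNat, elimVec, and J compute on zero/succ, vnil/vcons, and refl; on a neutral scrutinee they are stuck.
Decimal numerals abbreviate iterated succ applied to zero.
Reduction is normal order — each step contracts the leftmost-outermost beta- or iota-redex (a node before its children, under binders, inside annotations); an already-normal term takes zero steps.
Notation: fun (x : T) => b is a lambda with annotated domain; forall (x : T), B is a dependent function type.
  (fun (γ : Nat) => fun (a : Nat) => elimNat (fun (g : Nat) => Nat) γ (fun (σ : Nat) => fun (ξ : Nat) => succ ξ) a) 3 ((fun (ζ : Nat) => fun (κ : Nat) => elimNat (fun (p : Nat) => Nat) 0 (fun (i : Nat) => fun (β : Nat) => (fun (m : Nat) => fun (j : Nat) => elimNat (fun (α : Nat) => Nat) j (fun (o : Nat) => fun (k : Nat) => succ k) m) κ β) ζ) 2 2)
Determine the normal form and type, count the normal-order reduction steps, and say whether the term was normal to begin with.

normal form:
  7
type:
  Nat
reduction steps (normal order): 42
started in normal form: no
first redex: a beta-redex


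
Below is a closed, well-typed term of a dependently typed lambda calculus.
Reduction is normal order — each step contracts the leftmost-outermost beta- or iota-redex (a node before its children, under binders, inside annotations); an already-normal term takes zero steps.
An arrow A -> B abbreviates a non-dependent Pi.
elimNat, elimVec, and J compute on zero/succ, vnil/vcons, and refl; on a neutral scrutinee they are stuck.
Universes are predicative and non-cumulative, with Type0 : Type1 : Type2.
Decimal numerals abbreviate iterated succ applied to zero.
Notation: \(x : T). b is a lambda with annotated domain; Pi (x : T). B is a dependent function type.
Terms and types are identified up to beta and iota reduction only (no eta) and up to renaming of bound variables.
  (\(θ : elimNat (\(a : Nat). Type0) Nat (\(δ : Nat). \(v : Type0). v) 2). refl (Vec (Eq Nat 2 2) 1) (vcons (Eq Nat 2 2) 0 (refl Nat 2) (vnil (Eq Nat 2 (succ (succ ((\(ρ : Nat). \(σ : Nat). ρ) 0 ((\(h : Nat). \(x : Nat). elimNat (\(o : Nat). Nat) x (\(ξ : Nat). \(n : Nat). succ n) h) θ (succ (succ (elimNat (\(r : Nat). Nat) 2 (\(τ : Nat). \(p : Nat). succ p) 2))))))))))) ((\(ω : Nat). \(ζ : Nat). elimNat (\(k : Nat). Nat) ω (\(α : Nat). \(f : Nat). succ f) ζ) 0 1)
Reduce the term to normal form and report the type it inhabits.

normal form:
  refl (Vec (Eq Nat 2 2) 1) (vcons (Eq Nat 2 2) 0 (refl Nat 2) (vnil (Eq Nat 2 2)))
the term's type:
  Eq (Vec (Eq Nat 2 2) 1) (vcons (Eq Nat 2 2) 0 (refl Nat 2) (vnil (Eq Nat 2 2))) (vcons (Eq Nat 2 2) 0 (refl Nat 2) (vnil (Eq Nat 2 2)))


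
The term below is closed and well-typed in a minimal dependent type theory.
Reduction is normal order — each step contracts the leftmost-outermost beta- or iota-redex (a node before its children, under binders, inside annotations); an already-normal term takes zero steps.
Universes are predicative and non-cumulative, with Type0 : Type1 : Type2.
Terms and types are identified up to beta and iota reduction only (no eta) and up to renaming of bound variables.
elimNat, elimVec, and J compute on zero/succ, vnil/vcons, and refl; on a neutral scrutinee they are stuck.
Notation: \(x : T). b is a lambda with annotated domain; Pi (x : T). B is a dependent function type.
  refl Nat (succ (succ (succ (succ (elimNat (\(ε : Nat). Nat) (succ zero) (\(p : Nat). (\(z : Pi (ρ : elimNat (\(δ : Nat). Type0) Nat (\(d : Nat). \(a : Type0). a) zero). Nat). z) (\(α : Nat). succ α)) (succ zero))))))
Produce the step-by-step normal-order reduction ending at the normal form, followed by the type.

reduction (normal order):
  refl Nat (succ (succ (succ (succ (elimNat (\(ε : Nat). Nat) (succ zero) (\(p : Nat). (\(z : Pi (ρ : elimNat (\(δ : Nat). Type0) Nat (\(d : Nat). \(a : Type0). a) zero). Nat). z) (\(α : Nat). succ α)) (succ zero))))))
  ~> refl Nat (succ (succ (succ (succ ((\(ε : Nat). (\(p : Pi (z : elimNat (\(ρ : Nat). Type0) Nat (\(δ : Nat). \(d : Type0). d) zero). Nat). p) (\(a : Nat). succ a)) zero (elimNat (\(α : Nat). Nat) (succ zero) (\(q : Nat). (\(ζ : Pi (b : elimNat (\(x : Nat). Type0) Nat (\(u : Nat). \(β : Type0). β) zero). Nat). ζ) (\(ω : Nat). succ ω)) zero))))))
  ~> refl Nat (succ (succ (succ (succ ((\(ε : Pi (p : elimNat (\(z : Nat). Type0) Nat (\(ρ : Nat). \(δ : Type0). δ) zero). Nat). ε) (\(d : Nat). succ d) (elimNat (\(a : Nat). Nat) (succ zero) (\(α : Nat). (\(q : Pi (ζ : elimNat (\(b : Nat). Type0) Nat (\(x : Nat). \(u : Type0). u) zero). Nat). q) (\(β : Nat). succ β)) zero))))))
  ~> refl Nat (succ (succ (succ (succ ((\(ε : Nat). succ ε) (elimNat (\(p : Nat). Nat) (succ zero) (\(z : Nat). (\(ρ : Pi (δ : elimNat (\(d : Nat). Type0) Nat (\(a : Nat). \(α : Type0). α) zero). Nat). ρ) (\(q : Nat). succ q)) zero))))))
  ~> refl Nat (succ (succ (succ (succ (succ (elimNat (\(ε : Nat). Nat) (succ zero) (\(p : Nat). (\(z : Pi (ρ : elimNat (\(δ : Nat). Type0) Nat (\(d : Nat). \(a : Type0). a) zero). Nat). z) (\(α : Nat). succ α)) zero))))))
  ~> refl Nat (succ (succ (succ (succ (succ (succ zero))))))
the term's type:
  Eq Nat (succ (succ (succ (succ (succ (succ zero)))))) (succ (succ (succ (succ (succ (succ zero))))))


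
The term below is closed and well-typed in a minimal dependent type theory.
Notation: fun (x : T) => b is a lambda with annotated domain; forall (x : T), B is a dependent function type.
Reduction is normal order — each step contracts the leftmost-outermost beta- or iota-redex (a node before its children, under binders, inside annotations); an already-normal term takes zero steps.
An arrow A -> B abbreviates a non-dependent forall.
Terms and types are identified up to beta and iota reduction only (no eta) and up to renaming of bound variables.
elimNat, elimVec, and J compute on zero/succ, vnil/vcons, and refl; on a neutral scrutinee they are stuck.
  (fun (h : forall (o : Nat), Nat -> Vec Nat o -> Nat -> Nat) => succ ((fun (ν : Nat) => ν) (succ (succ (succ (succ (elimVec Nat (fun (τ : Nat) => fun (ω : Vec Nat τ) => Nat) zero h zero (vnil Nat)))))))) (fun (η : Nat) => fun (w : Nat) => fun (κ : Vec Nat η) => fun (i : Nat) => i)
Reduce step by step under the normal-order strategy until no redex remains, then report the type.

normal-order reduction:
  (fun (h : forall (o : Nat), Nat -> Vec Nat o -> Nat -> Nat) => succ ((fun (ν : Nat) => ν) (succ (succ (succ (succ (elimVec Nat (fun (τ : Nat) => fun (ω : Vec Nat τ) => Nat) zero h zero (vnil Nat)))))))) (fun (η : Nat) => fun (w : Nat) => fun (κ : Vec Nat η) => fun (i : Nat) => i)
  ~> succ ((fun (h : Nat) => h) (succ (succ (succ (succ (elimVec Nat (fun (o : Nat) => fun (ν : Vec Nat o) => Nat) zero (fun (τ : Nat) => fun (ω : Nat) => fun (η : Vec Nat τ) => fun (w : Nat) => w) zero (vnil Nat)))))))
  ~> succ (succ (succ (succ (succ (elimVec Nat (fun (h : Nat) => fun (o : Vec Nat h) => Nat) zero (fun (ν : Nat) => fun (τ : Nat) => fun (ω : Vec Nat ν) => fun (η : Nat) => η) zero (vnil Nat))))))
  ~> succ (succ (succ (succ (succ zero))))
inferred type:
  Nat


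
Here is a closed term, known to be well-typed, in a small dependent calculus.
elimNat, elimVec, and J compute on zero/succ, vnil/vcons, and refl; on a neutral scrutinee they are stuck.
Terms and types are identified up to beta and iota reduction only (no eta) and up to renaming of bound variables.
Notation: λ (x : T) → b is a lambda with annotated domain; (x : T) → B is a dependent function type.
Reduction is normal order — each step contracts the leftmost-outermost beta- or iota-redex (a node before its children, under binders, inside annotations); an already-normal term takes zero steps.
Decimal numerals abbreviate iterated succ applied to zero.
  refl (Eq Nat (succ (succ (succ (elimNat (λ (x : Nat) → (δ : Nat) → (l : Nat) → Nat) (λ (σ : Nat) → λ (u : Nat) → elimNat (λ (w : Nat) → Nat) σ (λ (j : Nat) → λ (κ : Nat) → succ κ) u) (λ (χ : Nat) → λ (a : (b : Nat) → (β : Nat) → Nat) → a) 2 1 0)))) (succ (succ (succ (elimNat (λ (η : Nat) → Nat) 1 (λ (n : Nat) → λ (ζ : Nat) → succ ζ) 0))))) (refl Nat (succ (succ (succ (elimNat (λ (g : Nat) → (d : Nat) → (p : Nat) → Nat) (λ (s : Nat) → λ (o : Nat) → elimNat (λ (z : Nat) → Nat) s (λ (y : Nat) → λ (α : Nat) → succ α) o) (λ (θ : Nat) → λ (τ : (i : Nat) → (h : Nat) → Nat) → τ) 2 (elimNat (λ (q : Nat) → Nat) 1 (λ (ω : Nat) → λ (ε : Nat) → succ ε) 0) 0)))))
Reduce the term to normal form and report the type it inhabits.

normal form:
  refl (Eq Nat 4 4) (refl Nat 4)
type:
  Eq (Eq Nat 4 4) (refl Nat 4) (refl Nat 4)
observation: the first redex contracted is an elimNat iota-redex; the normal form is reached in 22 normal-order steps.


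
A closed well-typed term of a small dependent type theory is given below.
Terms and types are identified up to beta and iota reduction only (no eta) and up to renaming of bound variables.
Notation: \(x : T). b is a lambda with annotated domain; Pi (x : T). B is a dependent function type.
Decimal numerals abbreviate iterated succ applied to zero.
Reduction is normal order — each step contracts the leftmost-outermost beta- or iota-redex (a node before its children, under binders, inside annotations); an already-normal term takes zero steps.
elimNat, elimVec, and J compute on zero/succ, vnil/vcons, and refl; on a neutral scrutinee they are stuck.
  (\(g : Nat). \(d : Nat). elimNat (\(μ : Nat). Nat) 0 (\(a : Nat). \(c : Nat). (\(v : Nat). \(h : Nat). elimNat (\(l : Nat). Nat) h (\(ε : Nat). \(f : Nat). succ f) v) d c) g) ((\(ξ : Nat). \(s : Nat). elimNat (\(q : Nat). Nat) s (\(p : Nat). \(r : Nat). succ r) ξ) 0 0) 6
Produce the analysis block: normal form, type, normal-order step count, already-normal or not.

normal form:
  0
inferred type:
  Nat
steps to reach normal form (normal order): 27
already normal: no
first redex: a beta-redex


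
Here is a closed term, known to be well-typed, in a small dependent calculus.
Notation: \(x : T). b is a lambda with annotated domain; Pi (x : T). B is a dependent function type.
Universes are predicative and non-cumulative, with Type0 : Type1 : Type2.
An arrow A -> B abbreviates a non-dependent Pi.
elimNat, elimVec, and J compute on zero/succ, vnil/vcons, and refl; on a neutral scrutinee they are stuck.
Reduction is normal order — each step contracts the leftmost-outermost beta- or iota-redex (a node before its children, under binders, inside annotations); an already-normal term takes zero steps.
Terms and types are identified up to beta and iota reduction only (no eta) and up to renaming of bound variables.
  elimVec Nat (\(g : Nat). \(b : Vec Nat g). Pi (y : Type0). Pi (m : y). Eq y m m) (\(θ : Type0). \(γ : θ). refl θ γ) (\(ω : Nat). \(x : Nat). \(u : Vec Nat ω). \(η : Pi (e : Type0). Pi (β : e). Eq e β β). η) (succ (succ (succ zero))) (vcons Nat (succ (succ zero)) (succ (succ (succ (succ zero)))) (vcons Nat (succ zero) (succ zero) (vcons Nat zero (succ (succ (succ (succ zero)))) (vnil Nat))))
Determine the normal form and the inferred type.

resulting normal form:
  \(g : Type0). \(b : g). refl g b
inferred type:
  Pi (g : Type0). Pi (b : g). Eq g b b
observation: the leftmost-outermost redex is an elimVec iota-redex, and normalization takes 16 steps.


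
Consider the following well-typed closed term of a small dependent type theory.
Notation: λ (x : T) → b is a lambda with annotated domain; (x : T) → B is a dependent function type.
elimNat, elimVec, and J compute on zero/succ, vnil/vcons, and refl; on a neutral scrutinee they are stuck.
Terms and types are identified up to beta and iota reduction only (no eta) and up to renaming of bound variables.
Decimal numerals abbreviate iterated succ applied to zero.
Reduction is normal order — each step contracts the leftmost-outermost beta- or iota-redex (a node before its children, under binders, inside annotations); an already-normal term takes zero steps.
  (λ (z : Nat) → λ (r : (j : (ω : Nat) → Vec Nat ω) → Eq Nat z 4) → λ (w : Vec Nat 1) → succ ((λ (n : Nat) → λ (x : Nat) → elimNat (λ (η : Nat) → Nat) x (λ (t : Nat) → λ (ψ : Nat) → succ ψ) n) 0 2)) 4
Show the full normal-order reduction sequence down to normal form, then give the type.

normal-order reduction sequence:
  (λ (z : Nat) → λ (r : (j : (ω : Nat) → Vec Nat ω) → Eq Nat z 4) → λ (w : Vec Nat 1) → succ ((λ (n : Nat) → λ (x : Nat) → elimNat (λ (η : Nat) → Nat) x (λ (t : Nat) → λ (ψ : Nat) → succ ψ) n) 0 2)) 4
  ~> λ (z : (r : (j : Nat) → Vec Nat j) → Eq Nat 4 4) → λ (ω : Vec Nat 1) → succ ((λ (w : Nat) → λ (n : Nat) → elimNat (λ (x : Nat) → Nat) n (λ (η : Nat) → λ (t : Nat) → succ t) w) 0 2)
  ~> λ (z : (r : (j : Nat) → Vec Nat j) → Eq Nat 4 4) → λ (ω : Vec Nat 1) → succ ((λ (w : Nat) → elimNat (λ (n : Nat) → Nat) w (λ (x : Nat) → λ (η : Nat) → succ η) 0) 2)
  ~> λ (z : (r : (j : Nat) → Vec Nat j) → Eq Nat 4 4) → λ (ω : Vec Nat 1) → succ (elimNat (λ (w : Nat) → Nat) 2 (λ (n : Nat) → λ (x : Nat) → succ x) 0)
  ~> λ (z : (r : (j : Nat) → Vec Nat j) → Eq Nat 4 4) → λ (ω : Vec Nat 1) → 3
the term's type:
  (z : (r : (j : Nat) → Vec Nat j) → Eq Nat 4 4) → (ω : Vec Nat 1) → Nat


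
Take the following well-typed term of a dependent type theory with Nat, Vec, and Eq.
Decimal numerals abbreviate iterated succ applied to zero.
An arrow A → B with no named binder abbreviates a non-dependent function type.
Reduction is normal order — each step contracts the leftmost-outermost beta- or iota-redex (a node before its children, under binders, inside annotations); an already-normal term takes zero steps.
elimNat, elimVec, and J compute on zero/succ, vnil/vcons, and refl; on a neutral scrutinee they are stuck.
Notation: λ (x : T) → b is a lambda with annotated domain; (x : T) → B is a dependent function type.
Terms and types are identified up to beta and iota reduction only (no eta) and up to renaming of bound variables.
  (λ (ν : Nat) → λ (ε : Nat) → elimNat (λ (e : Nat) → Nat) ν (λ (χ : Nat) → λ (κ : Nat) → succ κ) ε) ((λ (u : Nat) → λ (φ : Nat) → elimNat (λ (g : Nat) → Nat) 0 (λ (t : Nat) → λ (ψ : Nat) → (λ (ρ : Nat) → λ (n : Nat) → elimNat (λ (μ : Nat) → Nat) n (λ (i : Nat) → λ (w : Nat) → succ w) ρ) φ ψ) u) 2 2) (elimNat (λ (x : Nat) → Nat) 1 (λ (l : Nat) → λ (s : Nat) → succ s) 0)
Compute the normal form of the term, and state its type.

normal form:
  5
the term's type:
  Nat


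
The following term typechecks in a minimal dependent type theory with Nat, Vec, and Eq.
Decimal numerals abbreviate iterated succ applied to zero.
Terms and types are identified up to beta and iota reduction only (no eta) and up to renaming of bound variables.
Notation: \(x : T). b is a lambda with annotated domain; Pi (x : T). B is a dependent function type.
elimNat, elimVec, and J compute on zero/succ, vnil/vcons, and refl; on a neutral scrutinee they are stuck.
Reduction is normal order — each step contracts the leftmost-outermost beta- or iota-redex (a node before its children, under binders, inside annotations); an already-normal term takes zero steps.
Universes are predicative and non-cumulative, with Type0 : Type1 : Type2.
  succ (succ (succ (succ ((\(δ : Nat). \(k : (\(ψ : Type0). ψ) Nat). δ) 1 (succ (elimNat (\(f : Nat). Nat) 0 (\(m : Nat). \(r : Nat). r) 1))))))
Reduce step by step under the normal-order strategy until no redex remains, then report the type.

normal-order reduction:
  succ (succ (succ (succ ((\(δ : Nat). \(k : (\(ψ : Type0). ψ) Nat). δ) 1 (succ (elimNat (\(f : Nat). Nat) 0 (\(m : Nat). \(r : Nat). r) 1))))))
  ~> succ (succ (succ (succ ((\(δ : (\(k : Type0). k) Nat). 1) (succ (elimNat (\(ψ : Nat). Nat) 0 (\(f : Nat). \(m : Nat). m) 1))))))
  ~> 5
the term's type:
  Nat


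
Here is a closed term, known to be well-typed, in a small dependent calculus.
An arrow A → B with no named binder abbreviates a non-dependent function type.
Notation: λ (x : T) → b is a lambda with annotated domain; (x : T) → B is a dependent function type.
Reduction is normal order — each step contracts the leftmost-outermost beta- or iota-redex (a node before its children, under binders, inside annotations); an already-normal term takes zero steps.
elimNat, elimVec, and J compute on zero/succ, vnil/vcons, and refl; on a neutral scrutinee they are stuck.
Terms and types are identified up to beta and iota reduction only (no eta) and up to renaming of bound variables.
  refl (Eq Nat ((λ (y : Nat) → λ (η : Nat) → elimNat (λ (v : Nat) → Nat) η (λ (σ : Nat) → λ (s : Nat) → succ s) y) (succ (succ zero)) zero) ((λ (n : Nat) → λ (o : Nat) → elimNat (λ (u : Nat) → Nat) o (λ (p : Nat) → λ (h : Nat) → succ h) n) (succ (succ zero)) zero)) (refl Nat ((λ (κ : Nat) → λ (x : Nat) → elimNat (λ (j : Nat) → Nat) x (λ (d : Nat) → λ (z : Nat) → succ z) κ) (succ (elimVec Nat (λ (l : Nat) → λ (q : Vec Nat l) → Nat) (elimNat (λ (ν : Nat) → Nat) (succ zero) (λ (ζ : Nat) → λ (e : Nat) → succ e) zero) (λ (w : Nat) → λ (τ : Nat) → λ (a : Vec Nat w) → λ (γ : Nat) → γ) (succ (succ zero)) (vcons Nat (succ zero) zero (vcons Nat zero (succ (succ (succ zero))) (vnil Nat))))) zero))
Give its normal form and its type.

resulting normal form:
  refl (Eq Nat (succ (succ zero)) (succ (succ zero))) (refl Nat (succ (succ zero)))
inferred type:
  Eq (Eq Nat (succ (succ zero)) (succ (succ zero))) (refl Nat (succ (succ zero))) (refl Nat (succ (succ zero)))
observation: normalization takes exactly 39 steps under the normal-order strategy.


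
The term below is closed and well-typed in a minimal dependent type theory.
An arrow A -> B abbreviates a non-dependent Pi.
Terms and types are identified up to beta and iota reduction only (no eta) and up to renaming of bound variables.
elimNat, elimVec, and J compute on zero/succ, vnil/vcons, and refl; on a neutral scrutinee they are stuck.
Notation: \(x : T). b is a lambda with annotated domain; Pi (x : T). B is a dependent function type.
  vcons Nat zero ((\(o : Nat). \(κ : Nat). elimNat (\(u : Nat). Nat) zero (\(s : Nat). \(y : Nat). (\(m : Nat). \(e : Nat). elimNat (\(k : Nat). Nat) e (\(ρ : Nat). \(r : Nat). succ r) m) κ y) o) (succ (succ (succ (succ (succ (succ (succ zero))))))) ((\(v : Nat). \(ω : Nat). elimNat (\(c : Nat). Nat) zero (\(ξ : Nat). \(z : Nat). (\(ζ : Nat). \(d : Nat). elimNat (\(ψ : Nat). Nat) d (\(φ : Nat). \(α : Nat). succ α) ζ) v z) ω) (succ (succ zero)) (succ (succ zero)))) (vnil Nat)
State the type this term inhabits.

the term's type:
  Vec Nat (succ zero)


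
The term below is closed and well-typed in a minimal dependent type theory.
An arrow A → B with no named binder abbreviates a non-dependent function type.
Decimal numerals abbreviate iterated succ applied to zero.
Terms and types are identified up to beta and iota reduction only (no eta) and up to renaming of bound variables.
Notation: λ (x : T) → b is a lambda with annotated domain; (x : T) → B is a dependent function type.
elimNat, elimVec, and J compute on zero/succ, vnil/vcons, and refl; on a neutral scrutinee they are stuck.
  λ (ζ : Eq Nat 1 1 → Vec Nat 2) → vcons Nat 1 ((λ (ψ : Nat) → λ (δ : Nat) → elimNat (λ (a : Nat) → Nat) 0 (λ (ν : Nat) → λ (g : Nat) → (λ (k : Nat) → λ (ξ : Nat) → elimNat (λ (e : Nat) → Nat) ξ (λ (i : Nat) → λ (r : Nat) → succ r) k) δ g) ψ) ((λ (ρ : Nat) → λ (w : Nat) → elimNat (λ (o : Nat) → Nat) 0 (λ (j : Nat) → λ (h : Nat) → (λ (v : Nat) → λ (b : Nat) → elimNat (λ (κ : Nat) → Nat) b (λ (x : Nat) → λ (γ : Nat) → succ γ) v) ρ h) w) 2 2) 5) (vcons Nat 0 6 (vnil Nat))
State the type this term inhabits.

the term's type:
  (Eq Nat 1 1 → Vec Nat 2) → Vec Nat 2


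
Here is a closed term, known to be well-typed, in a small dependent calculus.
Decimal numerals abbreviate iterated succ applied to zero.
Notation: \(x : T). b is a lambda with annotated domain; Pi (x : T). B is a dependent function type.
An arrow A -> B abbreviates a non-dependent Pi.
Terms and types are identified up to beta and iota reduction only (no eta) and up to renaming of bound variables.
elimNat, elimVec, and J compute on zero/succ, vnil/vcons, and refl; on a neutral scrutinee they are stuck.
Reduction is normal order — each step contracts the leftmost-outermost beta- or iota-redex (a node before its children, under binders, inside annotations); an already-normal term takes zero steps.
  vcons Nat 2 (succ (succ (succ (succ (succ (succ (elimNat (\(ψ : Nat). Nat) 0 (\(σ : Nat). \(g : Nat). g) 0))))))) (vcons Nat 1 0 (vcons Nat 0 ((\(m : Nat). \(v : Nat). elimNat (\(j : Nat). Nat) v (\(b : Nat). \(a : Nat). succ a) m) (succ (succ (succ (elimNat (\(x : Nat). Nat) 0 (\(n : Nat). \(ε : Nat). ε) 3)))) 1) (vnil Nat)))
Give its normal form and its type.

normal form:
  vcons Nat 2 6 (vcons Nat 1 0 (vcons Nat 0 4 (vnil Nat)))
the term's type:
  Vec Nat 3
observation: the leftmost-outermost redex is an elimNat iota-redex, and normalization takes 23 steps.


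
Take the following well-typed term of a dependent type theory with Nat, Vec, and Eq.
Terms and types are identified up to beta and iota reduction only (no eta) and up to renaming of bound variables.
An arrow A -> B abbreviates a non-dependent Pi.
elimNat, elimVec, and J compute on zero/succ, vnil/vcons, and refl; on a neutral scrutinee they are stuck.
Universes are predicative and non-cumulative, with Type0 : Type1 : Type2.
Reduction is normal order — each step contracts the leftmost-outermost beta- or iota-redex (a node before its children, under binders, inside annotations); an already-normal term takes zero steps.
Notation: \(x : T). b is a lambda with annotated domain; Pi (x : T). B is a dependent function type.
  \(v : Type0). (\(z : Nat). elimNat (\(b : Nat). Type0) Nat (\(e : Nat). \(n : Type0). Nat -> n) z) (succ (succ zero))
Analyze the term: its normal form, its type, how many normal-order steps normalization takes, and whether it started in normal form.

reduced normal form:
  \(v : Type0). Nat -> Nat -> Nat
type:
  Type0 -> Type0
normal-order step count: 8
term was already normal: no
first contracted redex: a beta-redex


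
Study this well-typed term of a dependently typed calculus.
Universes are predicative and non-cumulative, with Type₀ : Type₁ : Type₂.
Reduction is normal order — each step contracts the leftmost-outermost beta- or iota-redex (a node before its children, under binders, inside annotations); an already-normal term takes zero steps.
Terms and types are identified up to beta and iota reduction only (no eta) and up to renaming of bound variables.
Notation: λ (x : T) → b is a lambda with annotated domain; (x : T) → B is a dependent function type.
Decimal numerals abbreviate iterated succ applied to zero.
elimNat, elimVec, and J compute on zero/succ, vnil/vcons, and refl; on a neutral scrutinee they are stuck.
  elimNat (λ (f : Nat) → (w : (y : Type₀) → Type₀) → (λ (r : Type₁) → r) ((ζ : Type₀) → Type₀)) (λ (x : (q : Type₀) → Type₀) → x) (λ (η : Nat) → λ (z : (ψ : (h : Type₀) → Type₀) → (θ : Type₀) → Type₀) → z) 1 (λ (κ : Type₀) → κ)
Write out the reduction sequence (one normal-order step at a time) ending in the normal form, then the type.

normal-order reduction sequence:
  elimNat (λ (f : Nat) → (w : (y : Type₀) → Type₀) → (λ (r : Type₁) → r) ((ζ : Type₀) → Type₀)) (λ (x : (q : Type₀) → Type₀) → x) (λ (η : Nat) → λ (z : (ψ : (h : Type₀) → Type₀) → (θ : Type₀) → Type₀) → z) 1 (λ (κ : Type₀) → κ)
  ~> (λ (f : Nat) → λ (w : (y : (r : Type₀) → Type₀) → (ζ : Type₀) → Type₀) → w) 0 (elimNat (λ (x : Nat) → (q : (η : Type₀) → Type₀) → (λ (z : Type₁) → z) ((ψ : Type₀) → Type₀)) (λ (h : (θ : Type₀) → Type₀) → h) (λ (κ : Nat) → λ (ρ : (v : (α : Type₀) → Type₀) → (χ : Type₀) → Type₀) → ρ) 0) (λ (n : Type₀) → n)
  ~> (λ (f : (w : (y : Type₀) → Type₀) → (r : Type₀) → Type₀) → f) (elimNat (λ (ζ : Nat) → (x : (q : Type₀) → Type₀) → (λ (η : Type₁) → η) ((z : Type₀) → Type₀)) (λ (ψ : (h : Type₀) → Type₀) → ψ) (λ (θ : Nat) → λ (κ : (ρ : (v : Type₀) → Type₀) → (α : Type₀) → Type₀) → κ) 0) (λ (χ : Type₀) → χ)
  ~> elimNat (λ (f : Nat) → (w : (y : Type₀) → Type₀) → (λ (r : Type₁) → r) ((ζ : Type₀) → Type₀)) (λ (x : (q : Type₀) → Type₀) → x) (λ (η : Nat) → λ (z : (ψ : (h : Type₀) → Type₀) → (θ : Type₀) → Type₀) → z) 0 (λ (κ : Type₀) → κ)
  ~> (λ (f : (w : Type₀) → Type₀) → f) (λ (y : Type₀) → y)
  ~> λ (f : Type₀) → f
inferred type:
  (f : Type₀) → Type₀


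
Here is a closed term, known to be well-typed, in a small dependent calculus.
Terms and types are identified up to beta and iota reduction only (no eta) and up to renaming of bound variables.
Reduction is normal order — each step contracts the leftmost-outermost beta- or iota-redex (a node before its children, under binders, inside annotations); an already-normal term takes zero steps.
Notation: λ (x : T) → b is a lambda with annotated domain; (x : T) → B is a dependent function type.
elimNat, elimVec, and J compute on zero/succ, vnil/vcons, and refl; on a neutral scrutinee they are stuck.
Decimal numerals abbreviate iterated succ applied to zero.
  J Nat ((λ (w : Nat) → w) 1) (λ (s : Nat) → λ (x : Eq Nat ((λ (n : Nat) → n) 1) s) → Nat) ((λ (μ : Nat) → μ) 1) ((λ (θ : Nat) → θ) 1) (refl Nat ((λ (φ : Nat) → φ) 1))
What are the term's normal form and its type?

reduced normal form:
  1
inferred type:
  Nat


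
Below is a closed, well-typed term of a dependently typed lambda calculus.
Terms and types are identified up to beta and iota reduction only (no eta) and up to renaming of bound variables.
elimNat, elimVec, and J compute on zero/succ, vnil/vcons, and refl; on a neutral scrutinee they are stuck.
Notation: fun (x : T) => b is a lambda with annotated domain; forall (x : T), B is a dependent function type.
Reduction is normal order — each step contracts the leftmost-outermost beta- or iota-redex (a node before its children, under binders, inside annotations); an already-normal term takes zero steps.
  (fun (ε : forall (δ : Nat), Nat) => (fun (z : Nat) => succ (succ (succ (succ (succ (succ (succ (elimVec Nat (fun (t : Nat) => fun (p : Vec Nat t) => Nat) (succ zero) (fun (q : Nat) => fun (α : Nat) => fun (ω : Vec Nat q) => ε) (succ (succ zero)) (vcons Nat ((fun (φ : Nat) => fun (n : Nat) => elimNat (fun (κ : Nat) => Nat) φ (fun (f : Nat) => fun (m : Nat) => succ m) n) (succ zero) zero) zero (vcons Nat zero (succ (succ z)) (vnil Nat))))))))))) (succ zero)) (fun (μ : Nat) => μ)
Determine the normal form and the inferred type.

normal form:
  succ (succ (succ (succ (succ (succ (succ (succ zero)))))))
type:
  Nat


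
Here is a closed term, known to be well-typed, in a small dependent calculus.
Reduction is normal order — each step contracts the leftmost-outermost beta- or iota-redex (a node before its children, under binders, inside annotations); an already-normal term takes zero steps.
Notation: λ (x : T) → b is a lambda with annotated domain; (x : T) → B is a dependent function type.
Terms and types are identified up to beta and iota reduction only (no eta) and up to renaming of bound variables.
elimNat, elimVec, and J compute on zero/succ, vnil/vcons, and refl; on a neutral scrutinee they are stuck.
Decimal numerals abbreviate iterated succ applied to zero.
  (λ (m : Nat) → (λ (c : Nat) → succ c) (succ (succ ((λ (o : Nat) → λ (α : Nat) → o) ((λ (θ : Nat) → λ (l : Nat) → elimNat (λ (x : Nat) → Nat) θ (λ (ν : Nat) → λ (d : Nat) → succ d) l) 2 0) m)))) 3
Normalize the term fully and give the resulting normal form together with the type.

normal form:
  5
the term's type:
  Nat


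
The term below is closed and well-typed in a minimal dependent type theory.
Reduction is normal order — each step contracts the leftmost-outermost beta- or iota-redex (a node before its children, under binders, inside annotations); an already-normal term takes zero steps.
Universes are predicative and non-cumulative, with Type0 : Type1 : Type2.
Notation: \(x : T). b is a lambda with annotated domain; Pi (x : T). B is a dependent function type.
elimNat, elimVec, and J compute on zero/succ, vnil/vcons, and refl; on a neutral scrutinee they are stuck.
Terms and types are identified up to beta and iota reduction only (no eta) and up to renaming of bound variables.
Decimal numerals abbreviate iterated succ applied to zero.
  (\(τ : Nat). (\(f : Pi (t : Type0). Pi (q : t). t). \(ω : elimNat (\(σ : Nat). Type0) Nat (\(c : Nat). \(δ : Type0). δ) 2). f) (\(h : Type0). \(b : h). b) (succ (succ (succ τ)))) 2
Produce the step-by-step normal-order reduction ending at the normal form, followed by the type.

normal-order reduction sequence:
  (\(τ : Nat). (\(f : Pi (t : Type0). Pi (q : t). t). \(ω : elimNat (\(σ : Nat). Type0) Nat (\(c : Nat). \(δ : Type0). δ) 2). f) (\(h : Type0). \(b : h). b) (succ (succ (succ τ)))) 2
  ~> (\(τ : Pi (f : Type0). Pi (t : f). f). \(q : elimNat (\(ω : Nat). Type0) Nat (\(σ : Nat). \(c : Type0). c) 2). τ) (\(δ : Type0). \(h : δ). h) 5
  ~> (\(τ : elimNat (\(f : Nat). Type0) Nat (\(t : Nat). \(q : Type0). q) 2). \(ω : Type0). \(σ : ω). σ) 5
  ~> \(τ : Type0). \(f : τ). f
type:
  Pi (τ : Type0). Pi (f : τ). τ


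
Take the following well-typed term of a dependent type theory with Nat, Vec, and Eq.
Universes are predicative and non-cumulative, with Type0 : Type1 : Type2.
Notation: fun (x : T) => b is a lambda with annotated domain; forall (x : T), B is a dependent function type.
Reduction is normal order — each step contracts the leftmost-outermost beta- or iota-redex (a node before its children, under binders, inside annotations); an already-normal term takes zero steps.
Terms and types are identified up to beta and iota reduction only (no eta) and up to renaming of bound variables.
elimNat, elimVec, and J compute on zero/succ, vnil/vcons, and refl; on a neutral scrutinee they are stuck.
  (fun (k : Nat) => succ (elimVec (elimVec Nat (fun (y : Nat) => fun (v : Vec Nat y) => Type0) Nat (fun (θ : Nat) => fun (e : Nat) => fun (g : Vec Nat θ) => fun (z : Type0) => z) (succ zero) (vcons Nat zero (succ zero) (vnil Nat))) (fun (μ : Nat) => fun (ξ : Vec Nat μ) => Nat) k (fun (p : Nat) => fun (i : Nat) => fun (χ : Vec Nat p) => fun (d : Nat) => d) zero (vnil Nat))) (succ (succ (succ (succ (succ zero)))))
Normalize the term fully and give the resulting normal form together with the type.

normal form:
  succ (succ (succ (succ (succ (succ zero)))))
inferred type:
  Nat
observation: normalization takes exactly 2 steps under the normal-order strategy.


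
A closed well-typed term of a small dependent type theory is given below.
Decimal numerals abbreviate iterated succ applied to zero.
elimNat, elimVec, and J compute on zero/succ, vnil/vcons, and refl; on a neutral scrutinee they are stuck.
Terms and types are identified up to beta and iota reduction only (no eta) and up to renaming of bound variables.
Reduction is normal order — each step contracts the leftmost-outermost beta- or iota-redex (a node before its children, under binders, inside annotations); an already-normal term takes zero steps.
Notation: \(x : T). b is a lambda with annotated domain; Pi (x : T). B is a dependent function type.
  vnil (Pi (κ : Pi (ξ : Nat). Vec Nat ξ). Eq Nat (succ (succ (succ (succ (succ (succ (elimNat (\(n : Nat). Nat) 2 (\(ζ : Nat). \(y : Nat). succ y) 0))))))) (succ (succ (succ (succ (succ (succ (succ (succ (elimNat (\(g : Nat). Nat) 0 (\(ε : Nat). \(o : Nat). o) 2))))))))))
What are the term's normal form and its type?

resulting normal form:
  vnil (Pi (κ : Pi (ξ : Nat). Vec Nat ξ). Eq Nat 8 8)
type:
  Vec (Pi (κ : Pi (ξ : Nat). Vec Nat ξ). Eq Nat 8 8) 0


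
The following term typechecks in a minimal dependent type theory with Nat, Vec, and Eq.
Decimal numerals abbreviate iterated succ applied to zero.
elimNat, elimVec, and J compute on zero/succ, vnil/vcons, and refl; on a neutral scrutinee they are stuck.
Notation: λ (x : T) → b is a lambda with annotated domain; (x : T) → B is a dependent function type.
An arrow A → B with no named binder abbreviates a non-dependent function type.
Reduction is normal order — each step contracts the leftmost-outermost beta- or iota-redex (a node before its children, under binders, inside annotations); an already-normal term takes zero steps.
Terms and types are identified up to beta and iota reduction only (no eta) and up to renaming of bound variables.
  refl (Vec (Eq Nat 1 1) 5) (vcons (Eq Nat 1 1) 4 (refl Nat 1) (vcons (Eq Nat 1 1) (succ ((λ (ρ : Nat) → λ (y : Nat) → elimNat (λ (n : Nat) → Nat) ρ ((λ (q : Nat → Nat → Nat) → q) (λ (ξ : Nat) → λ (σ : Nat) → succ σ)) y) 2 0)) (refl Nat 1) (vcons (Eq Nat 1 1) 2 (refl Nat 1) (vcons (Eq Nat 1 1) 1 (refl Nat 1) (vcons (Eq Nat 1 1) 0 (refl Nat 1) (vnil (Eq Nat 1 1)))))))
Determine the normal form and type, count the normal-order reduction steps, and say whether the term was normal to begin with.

resulting normal form:
  refl (Vec (Eq Nat 1 1) 5) (vcons (Eq Nat 1 1) 4 (refl Nat 1) (vcons (Eq Nat 1 1) 3 (refl Nat 1) (vcons (Eq Nat 1 1) 2 (refl Nat 1) (vcons (Eq Nat 1 1) 1 (refl Nat 1) (vcons (Eq Nat 1 1) 0 (refl Nat 1) (vnil (Eq Nat 1 1)))))))
inferred type:
  Eq (Vec (Eq Nat 1 1) 5) (vcons (Eq Nat 1 1) 4 (refl Nat 1) (vcons (Eq Nat 1 1) 3 (refl Nat 1) (vcons (Eq Nat 1 1) 2 (refl Nat 1) (vcons (Eq Nat 1 1) 1 (refl Nat 1) (vcons (Eq Nat 1 1) 0 (refl Nat 1) (vnil (Eq Nat 1 1))))))) (vcons (Eq Nat 1 1) 4 (refl Nat 1) (vcons (Eq Nat 1 1) 3 (refl Nat 1) (vcons (Eq Nat 1 1) 2 (refl Nat 1) (vcons (Eq Nat 1 1) 1 (refl Nat 1) (vcons (Eq Nat 1 1) 0 (refl Nat 1) (vnil (Eq Nat 1 1)))))))
steps to reach normal form (normal order): 3
started in normal form: no
first contracted redex: a beta-redex


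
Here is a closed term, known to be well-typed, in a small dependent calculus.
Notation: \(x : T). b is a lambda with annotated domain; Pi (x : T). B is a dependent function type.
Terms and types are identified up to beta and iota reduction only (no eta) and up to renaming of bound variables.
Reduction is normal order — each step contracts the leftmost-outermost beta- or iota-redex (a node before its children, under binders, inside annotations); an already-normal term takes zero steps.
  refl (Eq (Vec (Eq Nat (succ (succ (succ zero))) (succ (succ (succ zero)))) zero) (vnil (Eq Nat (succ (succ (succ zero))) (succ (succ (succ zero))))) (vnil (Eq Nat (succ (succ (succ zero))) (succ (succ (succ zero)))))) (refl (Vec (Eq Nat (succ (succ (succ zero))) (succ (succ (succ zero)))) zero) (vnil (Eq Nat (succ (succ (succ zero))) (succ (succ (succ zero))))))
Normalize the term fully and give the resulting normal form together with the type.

normal form:
  refl (Eq (Vec (Eq Nat (succ (succ (succ zero))) (succ (succ (succ zero)))) zero) (vnil (Eq Nat (succ (succ (succ zero))) (succ (succ (succ zero))))) (vnil (Eq Nat (succ (succ (succ zero))) (succ (succ (succ zero)))))) (refl (Vec (Eq Nat (succ (succ (succ zero))) (succ (succ (succ zero)))) zero) (vnil (Eq Nat (succ (succ (succ zero))) (succ (succ (succ zero))))))
inferred type:
  Eq (Eq (Vec (Eq Nat (succ (succ (succ zero))) (succ (succ (succ zero)))) zero) (vnil (Eq Nat (succ (succ (succ zero))) (succ (succ (succ zero))))) (vnil (Eq Nat (succ (succ (succ zero))) (succ (succ (succ zero)))))) (refl (Vec (Eq Nat (succ (succ (succ zero))) (succ (succ (succ zero)))) zero) (vnil (Eq Nat (succ (succ (succ zero))) (succ (succ (succ zero)))))) (refl (Vec (Eq Nat (succ (succ (succ zero))) (succ (succ (succ zero)))) zero) (vnil (Eq Nat (succ (succ (succ zero))) (succ (succ (succ zero))))))


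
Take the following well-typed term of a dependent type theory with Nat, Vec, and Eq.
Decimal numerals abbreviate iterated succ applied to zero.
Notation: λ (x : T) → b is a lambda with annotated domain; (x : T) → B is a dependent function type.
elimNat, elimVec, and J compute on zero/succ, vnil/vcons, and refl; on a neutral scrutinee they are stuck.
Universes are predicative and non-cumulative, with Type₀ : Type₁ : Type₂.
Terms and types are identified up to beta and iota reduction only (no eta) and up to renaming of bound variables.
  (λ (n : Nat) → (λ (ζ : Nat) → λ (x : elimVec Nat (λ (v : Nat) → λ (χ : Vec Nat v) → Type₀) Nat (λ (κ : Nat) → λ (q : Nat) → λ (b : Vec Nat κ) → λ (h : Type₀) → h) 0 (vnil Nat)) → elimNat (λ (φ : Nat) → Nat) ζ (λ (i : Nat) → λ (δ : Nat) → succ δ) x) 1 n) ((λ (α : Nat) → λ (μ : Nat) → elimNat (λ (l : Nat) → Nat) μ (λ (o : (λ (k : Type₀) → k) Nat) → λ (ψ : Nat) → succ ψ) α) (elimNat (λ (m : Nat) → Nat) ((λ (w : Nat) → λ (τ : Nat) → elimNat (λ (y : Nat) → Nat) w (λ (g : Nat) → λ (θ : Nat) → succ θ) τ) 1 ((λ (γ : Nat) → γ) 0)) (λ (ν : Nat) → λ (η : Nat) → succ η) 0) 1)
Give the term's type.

the term's type:
  Nat


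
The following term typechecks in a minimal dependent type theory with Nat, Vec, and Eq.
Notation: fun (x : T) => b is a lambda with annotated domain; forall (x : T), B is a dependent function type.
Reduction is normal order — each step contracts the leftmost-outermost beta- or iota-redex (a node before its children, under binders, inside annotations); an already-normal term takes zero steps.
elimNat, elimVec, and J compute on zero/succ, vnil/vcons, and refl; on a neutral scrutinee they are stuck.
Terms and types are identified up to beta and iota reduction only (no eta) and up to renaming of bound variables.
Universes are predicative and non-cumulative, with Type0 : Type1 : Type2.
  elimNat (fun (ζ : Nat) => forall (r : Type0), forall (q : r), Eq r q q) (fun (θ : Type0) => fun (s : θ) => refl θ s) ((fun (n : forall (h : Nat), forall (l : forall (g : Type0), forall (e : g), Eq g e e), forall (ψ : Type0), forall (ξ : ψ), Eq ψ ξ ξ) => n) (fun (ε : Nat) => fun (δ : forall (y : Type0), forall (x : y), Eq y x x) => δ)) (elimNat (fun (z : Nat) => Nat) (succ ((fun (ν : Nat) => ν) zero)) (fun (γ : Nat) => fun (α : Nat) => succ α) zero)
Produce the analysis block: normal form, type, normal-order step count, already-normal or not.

normal form:
  fun (ζ : Type0) => fun (r : ζ) => refl ζ r
the term's type:
  forall (ζ : Type0), forall (r : ζ), Eq ζ r r
reduction steps (normal order): 7
term was already normal: no
first contracted redex: a beta-redex


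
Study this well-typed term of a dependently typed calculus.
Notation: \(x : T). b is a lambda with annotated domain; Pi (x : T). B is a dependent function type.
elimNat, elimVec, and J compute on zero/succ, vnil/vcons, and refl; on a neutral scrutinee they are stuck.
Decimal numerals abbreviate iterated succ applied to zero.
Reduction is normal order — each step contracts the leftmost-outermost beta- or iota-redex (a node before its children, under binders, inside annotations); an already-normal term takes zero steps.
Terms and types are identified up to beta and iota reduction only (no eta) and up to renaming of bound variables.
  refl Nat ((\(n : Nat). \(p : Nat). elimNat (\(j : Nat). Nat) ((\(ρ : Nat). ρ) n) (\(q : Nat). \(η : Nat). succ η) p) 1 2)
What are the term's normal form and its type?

resulting normal form:
  refl Nat 3
the term's type:
  Eq Nat 3 3
observation: the first redex contracted is a beta-redex; the normal form is reached in 10 normal-order steps.


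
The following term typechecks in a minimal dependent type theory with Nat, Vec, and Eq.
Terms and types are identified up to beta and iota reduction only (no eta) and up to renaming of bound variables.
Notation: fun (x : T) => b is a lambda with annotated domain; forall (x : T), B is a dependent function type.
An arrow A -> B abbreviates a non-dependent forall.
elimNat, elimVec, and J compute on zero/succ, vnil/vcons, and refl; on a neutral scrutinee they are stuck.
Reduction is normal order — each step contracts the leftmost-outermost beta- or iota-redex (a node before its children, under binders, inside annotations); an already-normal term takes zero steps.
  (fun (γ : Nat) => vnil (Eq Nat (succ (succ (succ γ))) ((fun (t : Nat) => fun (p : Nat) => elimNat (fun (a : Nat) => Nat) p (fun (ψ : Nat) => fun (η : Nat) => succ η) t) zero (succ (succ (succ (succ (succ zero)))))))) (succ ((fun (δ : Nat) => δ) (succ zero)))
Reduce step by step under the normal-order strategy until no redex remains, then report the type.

reduction (normal order):
  (fun (γ : Nat) => vnil (Eq Nat (succ (succ (succ γ))) ((fun (t : Nat) => fun (p : Nat) => elimNat (fun (a : Nat) => Nat) p (fun (ψ : Nat) => fun (η : Nat) => succ η) t) zero (succ (succ (succ (succ (succ zero)))))))) (succ ((fun (δ : Nat) => δ) (succ zero)))
  ~> vnil (Eq Nat (succ (succ (succ (succ ((fun (γ : Nat) => γ) (succ zero)))))) ((fun (t : Nat) => fun (p : Nat) => elimNat (fun (a : Nat) => Nat) p (fun (ψ : Nat) => fun (η : Nat) => succ η) t) zero (succ (succ (succ (succ (succ zero)))))))
  ~> vnil (Eq Nat (succ (succ (succ (succ (succ zero))))) ((fun (γ : Nat) => fun (t : Nat) => elimNat (fun (p : Nat) => Nat) t (fun (a : Nat) => fun (ψ : Nat) => succ ψ) γ) zero (succ (succ (succ (succ (succ zero)))))))
  ~> vnil (Eq Nat (succ (succ (succ (succ (succ zero))))) ((fun (γ : Nat) => elimNat (fun (t : Nat) => Nat) γ (fun (p : Nat) => fun (a : Nat) => succ a) zero) (succ (succ (succ (succ (succ zero)))))))
  ~> vnil (Eq Nat (succ (succ (succ (succ (succ zero))))) (elimNat (fun (γ : Nat) => Nat) (succ (succ (succ (succ (succ zero))))) (fun (t : Nat) => fun (p : Nat) => succ p) zero))
  ~> vnil (Eq Nat (succ (succ (succ (succ (succ zero))))) (succ (succ (succ (succ (succ zero))))))
type:
  Vec (Eq Nat (succ (succ (succ (succ (succ zero))))) (succ (succ (succ (succ (succ zero)))))) zero
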